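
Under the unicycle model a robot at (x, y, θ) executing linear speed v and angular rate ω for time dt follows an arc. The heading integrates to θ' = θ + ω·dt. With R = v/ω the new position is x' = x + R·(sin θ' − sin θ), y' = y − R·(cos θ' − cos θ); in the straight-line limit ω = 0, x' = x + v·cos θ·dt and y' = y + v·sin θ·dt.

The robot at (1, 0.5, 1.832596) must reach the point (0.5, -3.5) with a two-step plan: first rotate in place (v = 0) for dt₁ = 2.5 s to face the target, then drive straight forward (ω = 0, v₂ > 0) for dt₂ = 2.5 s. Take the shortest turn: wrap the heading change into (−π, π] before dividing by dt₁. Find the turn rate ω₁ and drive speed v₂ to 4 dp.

heading to target = atan2(-3.5−0.5, 0.5−1) = -1.6952
Δθ = wrap(-1.6952 − 1.8326) = 2.7554; ω₁ = Δθ/dt₁ = 1.1022
distance = √((0.5−1)² + (-3.5−0.5)²) = 4.0311; v₂ = distance/dt₂ = 1.6125

ω₁ = 1.1022, v₂ = 1.6125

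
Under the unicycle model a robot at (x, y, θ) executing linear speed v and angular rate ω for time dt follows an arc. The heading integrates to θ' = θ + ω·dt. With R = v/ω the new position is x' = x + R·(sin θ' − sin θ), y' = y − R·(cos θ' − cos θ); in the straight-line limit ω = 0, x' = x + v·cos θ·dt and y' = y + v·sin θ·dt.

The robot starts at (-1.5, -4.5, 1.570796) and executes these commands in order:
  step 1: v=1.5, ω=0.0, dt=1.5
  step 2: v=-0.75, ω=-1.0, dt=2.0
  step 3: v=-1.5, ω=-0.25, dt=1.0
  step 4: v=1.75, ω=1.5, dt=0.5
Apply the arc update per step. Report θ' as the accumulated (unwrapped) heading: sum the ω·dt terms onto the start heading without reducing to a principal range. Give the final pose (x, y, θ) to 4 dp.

step 1: θ'=1.5708 (straight) → pose (-1.5000, -2.2500, 1.5708)
step 2: θ'=-0.4292 (R=0.7500) → pose (-2.5621, -2.9320, -0.4292)
step 3: θ'=-0.6792 (R=6.0000) → pose (-3.8343, -2.1446, -0.6792)
step 4: θ'=0.0708 (R=1.1667) → pose (-3.0189, -2.4006, 0.0708)

(-3.0189, -2.4006, 0.0708)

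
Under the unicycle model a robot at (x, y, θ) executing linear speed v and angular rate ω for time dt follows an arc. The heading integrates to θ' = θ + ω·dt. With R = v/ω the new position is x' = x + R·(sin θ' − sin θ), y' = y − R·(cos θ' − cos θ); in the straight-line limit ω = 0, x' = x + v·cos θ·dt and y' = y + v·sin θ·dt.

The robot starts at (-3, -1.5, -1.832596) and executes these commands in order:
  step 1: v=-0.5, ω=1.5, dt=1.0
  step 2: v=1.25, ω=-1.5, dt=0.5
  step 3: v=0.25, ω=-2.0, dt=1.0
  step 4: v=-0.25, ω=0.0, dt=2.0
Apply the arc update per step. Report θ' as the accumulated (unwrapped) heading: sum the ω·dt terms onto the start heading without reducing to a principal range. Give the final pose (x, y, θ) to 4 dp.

(-2.3531, -1.6494, -3.0826)

step 1: θ'=-0.3326 (R=-0.3333) → pose (-3.2131, -1.0987, -0.3326)
step 2: θ'=-1.0826 (R=-0.8333) → pose (-2.7492, -1.4955, -1.0826)
step 3: θ'=-3.0826 (R=-0.1250) → pose (-2.8523, -1.6789, -3.0826)
step 4: θ'=-3.0826 (straight) → pose (-2.3531, -1.6494, -3.0826)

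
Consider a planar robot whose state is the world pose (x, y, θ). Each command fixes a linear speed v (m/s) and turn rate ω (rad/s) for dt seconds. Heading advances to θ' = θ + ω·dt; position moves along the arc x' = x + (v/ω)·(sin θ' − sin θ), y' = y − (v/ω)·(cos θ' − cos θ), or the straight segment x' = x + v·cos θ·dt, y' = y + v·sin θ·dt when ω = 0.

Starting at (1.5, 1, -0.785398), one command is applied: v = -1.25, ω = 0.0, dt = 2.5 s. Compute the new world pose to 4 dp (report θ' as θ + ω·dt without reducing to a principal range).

(-0.7097, 3.2097, -0.7854)

θ' = -0.7854 + 0.0·2.5 = -0.7854
ω = 0 → straight: x' = 1.5 + -1.25·cos(-0.7854)·2.5 = -0.7097
y' = 1 + -1.25·sin(-0.7854)·2.5 = 3.2097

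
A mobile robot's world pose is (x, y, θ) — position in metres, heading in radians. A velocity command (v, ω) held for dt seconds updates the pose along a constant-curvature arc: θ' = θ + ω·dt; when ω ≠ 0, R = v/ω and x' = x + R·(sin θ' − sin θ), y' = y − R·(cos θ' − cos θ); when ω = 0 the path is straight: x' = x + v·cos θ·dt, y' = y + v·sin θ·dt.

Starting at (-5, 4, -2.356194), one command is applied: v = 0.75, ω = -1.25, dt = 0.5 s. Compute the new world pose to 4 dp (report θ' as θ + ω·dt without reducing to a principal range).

θ' = -2.3562 + -1.25·0.5 = -2.9812
R = v/ω = 0.75/-1.25 = -0.6000
x' = -5 + -0.6000·(sin -2.9812 − sin -2.3562) = -5.3284
y' = 4 − -0.6000·(cos -2.9812 − cos -2.3562) = 3.8320

(-5.3284, 3.8320, -2.9812)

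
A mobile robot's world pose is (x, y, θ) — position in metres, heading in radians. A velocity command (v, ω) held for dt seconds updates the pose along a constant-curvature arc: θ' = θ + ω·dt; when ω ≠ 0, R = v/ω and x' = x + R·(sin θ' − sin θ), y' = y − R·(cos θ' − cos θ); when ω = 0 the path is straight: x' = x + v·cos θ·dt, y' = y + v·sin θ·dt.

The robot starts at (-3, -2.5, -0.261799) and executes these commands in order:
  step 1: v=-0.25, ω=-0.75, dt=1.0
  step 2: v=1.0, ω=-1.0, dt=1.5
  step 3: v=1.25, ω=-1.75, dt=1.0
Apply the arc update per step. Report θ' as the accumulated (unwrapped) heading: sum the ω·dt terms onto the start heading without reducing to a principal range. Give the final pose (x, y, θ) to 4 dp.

step 1: θ'=-1.0118 (R=0.3333) → pose (-3.1963, -2.3548, -1.0118)
step 2: θ'=-2.5118 (R=-1.0000) → pose (-3.4551, -3.6933, -2.5118)
step 3: θ'=-4.2618 (R=-0.7143) → pose (-4.5188, -3.4271, -4.2618)

(-4.5188, -3.4271, -4.2618)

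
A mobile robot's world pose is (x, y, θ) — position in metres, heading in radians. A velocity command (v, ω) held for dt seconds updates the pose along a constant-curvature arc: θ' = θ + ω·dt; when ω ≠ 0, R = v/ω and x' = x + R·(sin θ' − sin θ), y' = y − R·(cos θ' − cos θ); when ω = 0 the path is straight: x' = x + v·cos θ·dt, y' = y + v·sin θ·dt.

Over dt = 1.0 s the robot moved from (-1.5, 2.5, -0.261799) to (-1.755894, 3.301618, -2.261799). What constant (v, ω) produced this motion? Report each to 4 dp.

Δθ = -2.261799 − -0.261799 = -2.000000
ω = Δθ/dt = -2.000000/1.0 = -2.0000
R = −Δy/(cos θ' − cos θ) = 0.5000
v = R·ω = 0.5000·-2.0000 = -1.0000

v = -1.0000, ω = -2.0000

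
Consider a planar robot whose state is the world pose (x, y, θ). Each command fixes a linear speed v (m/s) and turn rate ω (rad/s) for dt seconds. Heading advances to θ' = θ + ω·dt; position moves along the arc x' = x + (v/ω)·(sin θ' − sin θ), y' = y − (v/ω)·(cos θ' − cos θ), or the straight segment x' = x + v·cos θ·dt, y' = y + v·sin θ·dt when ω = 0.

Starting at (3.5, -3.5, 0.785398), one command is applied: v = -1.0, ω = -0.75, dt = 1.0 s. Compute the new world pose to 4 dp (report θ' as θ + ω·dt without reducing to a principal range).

(2.6044, -3.8897, 0.0354)

θ' = 0.7854 + -0.75·1.0 = 0.0354
R = v/ω = -1.0/-0.75 = 1.3333
x' = 3.5 + 1.3333·(sin 0.0354 − sin 0.7854) = 2.6044
y' = -3.5 − 1.3333·(cos 0.0354 − cos 0.7854) = -3.8897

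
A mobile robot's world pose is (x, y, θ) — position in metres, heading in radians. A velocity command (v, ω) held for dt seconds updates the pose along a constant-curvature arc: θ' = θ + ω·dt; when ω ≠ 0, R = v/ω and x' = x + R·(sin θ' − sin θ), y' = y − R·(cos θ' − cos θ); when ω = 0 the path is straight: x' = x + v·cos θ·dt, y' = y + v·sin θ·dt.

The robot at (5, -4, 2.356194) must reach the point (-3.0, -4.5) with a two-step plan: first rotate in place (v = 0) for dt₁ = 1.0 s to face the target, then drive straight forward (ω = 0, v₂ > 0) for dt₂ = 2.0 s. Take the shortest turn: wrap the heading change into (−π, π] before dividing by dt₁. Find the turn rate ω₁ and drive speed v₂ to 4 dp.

heading to target = atan2(-4.5−-4, -3−5) = -3.0792
Δθ = wrap(-3.0792 − 2.3562) = 0.8478; ω₁ = Δθ/dt₁ = 0.8478
distance = √((-3−5)² + (-4.5−-4)²) = 8.0156; v₂ = distance/dt₂ = 4.0078

ω₁ = 0.8478, v₂ = 4.0078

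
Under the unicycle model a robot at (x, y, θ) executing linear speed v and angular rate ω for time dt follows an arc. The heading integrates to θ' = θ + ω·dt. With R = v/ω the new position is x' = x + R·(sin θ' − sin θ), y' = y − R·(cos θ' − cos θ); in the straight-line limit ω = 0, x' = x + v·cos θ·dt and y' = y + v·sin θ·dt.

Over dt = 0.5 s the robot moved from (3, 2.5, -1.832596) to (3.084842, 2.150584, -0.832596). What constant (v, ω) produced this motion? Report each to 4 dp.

Δθ = -0.832596 − -1.832596 = 1.000000
ω = Δθ/dt = 1.000000/0.5 = 2.0000
R = −Δy/(cos θ' − cos θ) = 0.3750
v = R·ω = 0.3750·2.0000 = 0.7500

v = 0.7500, ω = 2.0000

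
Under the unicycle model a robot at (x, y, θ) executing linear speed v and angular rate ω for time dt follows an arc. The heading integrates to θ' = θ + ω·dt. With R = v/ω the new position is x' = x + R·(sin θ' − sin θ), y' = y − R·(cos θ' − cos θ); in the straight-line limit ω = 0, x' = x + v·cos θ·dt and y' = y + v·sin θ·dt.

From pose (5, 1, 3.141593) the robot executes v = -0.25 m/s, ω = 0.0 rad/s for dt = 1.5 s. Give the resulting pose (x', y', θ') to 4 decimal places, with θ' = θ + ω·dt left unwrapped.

(5.3750, 1.0000, 3.1416)

θ' = 3.1416 + 0.0·1.5 = 3.1416
ω = 0 → straight: x' = 5 + -0.25·cos(3.1416)·1.5 = 5.3750
y' = 1 + -0.25·sin(3.1416)·1.5 = 1.0000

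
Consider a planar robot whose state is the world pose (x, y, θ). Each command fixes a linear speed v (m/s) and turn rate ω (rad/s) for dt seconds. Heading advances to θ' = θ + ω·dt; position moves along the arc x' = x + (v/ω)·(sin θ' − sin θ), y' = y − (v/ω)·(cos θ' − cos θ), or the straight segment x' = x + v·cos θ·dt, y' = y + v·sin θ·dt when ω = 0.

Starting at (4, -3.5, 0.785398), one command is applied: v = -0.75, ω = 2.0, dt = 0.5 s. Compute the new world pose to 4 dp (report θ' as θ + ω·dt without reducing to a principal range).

θ' = 0.7854 + 2.0·0.5 = 1.7854
R = v/ω = -0.75/2.0 = -0.3750
x' = 4 + -0.3750·(sin 1.7854 − sin 0.7854) = 3.8988
y' = -3.5 − -0.3750·(cos 1.7854 − cos 0.7854) = -3.8450

(3.8988, -3.8450, 1.7854)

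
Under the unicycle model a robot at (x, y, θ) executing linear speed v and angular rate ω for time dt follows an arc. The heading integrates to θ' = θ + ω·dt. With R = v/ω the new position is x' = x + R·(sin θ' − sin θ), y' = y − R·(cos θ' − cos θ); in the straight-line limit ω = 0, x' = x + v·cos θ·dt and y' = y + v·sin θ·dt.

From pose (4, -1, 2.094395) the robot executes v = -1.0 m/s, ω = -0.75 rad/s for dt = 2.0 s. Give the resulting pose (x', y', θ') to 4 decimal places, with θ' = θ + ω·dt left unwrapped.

(3.5920, -2.7713, 0.5944)

θ' = 2.0944 + -0.75·2.0 = 0.5944
R = v/ω = -1.0/-0.75 = 1.3333
x' = 4 + 1.3333·(sin 0.5944 − sin 2.0944) = 3.5920
y' = -1 − 1.3333·(cos 0.5944 − cos 2.0944) = -2.7713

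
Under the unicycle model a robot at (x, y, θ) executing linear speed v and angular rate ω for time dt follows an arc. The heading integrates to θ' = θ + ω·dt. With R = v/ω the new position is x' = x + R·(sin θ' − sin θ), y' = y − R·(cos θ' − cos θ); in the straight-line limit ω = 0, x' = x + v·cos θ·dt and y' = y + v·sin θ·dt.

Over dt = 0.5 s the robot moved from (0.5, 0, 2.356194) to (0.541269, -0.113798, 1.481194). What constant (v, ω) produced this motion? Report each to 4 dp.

v = -0.2500, ω = -1.7500

Δθ = 1.481194 − 2.356194 = -0.875000
ω = Δθ/dt = -0.875000/0.5 = -1.7500
R = −Δy/(cos θ' − cos θ) = 0.1429
v = R·ω = 0.1429·-1.7500 = -0.2500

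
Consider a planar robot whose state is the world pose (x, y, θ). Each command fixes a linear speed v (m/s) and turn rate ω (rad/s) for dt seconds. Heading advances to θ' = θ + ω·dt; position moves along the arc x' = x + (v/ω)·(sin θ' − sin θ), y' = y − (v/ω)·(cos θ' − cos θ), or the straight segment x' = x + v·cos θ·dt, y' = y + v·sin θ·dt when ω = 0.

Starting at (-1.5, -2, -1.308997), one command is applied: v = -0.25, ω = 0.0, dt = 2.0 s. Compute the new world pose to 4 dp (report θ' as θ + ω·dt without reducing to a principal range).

(-1.6294, -1.5170, -1.3090)

θ' = -1.3090 + 0.0·2.0 = -1.3090
ω = 0 → straight: x' = -1.5 + -0.25·cos(-1.3090)·2.0 = -1.6294
y' = -2 + -0.25·sin(-1.3090)·2.0 = -1.5170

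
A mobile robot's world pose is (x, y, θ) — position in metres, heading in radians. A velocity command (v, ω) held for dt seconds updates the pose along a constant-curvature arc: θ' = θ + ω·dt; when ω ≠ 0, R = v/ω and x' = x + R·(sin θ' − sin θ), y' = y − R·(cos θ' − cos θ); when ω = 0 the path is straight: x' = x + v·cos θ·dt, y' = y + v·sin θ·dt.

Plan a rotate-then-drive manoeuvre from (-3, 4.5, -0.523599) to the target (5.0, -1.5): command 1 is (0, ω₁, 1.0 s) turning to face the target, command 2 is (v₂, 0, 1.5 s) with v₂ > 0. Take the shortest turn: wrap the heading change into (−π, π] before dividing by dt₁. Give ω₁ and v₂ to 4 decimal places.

ω₁ = -0.1199, v₂ = 6.6667

heading to target = atan2(-1.5−4.5, 5−-3) = -0.6435
Δθ = wrap(-0.6435 − -0.5236) = -0.1199; ω₁ = Δθ/dt₁ = -0.1199
distance = √((5−-3)² + (-1.5−4.5)²) = 10.0000; v₂ = distance/dt₂ = 6.6667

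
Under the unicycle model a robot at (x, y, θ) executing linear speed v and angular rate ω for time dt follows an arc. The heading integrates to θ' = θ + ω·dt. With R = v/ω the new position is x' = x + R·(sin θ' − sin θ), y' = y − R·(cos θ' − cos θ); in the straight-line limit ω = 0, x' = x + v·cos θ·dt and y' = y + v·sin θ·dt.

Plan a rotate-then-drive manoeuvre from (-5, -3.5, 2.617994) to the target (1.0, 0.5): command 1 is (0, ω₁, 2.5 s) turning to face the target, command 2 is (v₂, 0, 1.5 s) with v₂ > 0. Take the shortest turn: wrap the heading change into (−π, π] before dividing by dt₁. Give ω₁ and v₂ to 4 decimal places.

ω₁ = -0.8120, v₂ = 4.8074

heading to target = atan2(0.5−-3.5, 1−-5) = 0.5880
Δθ = wrap(0.5880 − 2.6180) = -2.0300; ω₁ = Δθ/dt₁ = -0.8120
distance = √((1−-5)² + (0.5−-3.5)²) = 7.2111; v₂ = distance/dt₂ = 4.8074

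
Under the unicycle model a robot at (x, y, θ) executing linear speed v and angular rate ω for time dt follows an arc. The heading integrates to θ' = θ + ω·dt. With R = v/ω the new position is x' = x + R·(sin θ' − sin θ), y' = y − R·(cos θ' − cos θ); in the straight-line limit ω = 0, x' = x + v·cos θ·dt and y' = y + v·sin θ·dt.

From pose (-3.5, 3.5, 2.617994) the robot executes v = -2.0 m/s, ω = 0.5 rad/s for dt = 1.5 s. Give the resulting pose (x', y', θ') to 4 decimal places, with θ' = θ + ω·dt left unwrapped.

(-0.6021, 3.0662, 3.3680)

θ' = 2.6180 + 0.5·1.5 = 3.3680
R = v/ω = -2.0/0.5 = -4.0000
x' = -3.5 + -4.0000·(sin 3.3680 − sin 2.6180) = -0.6021
y' = 3.5 − -4.0000·(cos 3.3680 − cos 2.6180) = 3.0662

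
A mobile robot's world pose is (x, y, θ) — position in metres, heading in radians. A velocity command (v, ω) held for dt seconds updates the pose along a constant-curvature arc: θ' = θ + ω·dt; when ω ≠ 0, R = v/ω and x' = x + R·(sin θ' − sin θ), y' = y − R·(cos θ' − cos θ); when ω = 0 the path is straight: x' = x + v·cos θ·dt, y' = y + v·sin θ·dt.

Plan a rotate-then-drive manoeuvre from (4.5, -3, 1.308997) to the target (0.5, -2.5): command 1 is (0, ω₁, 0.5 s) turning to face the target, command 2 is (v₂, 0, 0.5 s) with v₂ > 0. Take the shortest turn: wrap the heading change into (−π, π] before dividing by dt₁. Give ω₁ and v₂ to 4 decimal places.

heading to target = atan2(-2.5−-3, 0.5−4.5) = 3.0172
Δθ = wrap(3.0172 − 1.3090) = 1.7082; ω₁ = Δθ/dt₁ = 3.4165
distance = √((0.5−4.5)² + (-2.5−-3)²) = 4.0311; v₂ = distance/dt₂ = 8.0623

ω₁ = 3.4165, v₂ = 8.0623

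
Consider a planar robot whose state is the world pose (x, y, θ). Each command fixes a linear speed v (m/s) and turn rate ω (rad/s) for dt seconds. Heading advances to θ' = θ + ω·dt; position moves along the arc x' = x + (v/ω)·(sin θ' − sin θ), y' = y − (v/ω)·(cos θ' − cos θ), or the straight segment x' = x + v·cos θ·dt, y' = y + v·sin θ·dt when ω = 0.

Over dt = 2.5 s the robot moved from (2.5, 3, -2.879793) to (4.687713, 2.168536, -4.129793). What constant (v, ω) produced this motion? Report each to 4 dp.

v = -1.0000, ω = -0.5000

Δθ = -4.129793 − -2.879793 = -1.250000
ω = Δθ/dt = -1.250000/2.5 = -0.5000
R = Δx/(sin θ' − sin θ) = 2.0000
v = R·ω = 2.0000·-0.5000 = -1.0000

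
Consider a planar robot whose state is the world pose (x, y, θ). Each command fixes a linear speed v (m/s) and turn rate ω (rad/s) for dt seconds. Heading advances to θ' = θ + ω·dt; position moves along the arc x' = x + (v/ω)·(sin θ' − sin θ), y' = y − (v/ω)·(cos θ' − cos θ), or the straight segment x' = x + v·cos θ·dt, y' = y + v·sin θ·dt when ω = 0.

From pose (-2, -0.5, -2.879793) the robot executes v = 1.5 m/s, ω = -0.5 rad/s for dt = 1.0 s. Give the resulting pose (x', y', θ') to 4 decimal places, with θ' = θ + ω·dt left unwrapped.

θ' = -2.8798 + -0.5·1.0 = -3.3798
R = v/ω = 1.5/-0.5 = -3.0000
x' = -2 + -3.0000·(sin -3.3798 − sin -2.8798) = -3.4843
y' = -0.5 − -3.0000·(cos -3.3798 − cos -2.8798) = -0.5175

(-3.4843, -0.5175, -3.3798)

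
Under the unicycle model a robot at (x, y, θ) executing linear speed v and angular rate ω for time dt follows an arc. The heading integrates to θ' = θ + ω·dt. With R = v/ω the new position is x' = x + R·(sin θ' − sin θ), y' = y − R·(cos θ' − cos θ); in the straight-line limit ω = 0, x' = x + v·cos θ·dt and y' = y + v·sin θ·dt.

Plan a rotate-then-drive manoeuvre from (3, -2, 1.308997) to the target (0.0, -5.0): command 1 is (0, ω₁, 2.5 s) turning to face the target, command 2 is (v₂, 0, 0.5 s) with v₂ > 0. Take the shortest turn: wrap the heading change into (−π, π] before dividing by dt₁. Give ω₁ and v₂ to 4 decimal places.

heading to target = atan2(-5−-2, 0−3) = -2.3562
Δθ = wrap(-2.3562 − 1.3090) = 2.6180; ω₁ = Δθ/dt₁ = 1.0472
distance = √((0−3)² + (-5−-2)²) = 4.2426; v₂ = distance/dt₂ = 8.4853

ω₁ = 1.0472, v₂ = 8.4853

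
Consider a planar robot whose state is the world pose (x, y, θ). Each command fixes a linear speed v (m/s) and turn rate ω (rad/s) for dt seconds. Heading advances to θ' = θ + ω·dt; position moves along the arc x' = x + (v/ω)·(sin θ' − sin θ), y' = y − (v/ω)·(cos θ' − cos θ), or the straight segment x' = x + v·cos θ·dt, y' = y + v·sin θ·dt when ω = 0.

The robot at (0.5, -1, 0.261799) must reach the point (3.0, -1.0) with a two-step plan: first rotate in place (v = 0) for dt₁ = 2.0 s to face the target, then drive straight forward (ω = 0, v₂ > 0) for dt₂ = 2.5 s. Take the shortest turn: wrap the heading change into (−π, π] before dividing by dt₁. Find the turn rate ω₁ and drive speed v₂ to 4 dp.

heading to target = atan2(-1−-1, 3−0.5) = 0.0000
Δθ = wrap(0.0000 − 0.2618) = -0.2618; ω₁ = Δθ/dt₁ = -0.1309
distance = √((3−0.5)² + (-1−-1)²) = 2.5000; v₂ = distance/dt₂ = 1.0000

ω₁ = -0.1309, v₂ = 1.0000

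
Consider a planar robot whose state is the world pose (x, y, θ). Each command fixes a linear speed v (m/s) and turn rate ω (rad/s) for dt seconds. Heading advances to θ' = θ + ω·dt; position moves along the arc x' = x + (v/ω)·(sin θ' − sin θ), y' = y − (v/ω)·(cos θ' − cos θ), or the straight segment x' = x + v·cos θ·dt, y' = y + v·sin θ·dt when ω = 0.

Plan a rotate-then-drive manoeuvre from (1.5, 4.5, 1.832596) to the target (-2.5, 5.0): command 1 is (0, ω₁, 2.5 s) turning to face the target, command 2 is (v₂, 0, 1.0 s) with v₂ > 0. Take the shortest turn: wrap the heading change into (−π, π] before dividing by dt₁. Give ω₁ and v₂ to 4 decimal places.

heading to target = atan2(5−4.5, -2.5−1.5) = 3.0172
Δθ = wrap(3.0172 − 1.8326) = 1.1846; ω₁ = Δθ/dt₁ = 0.4739
distance = √((-2.5−1.5)² + (5−4.5)²) = 4.0311; v₂ = distance/dt₂ = 4.0311

ω₁ = 0.4739, v₂ = 4.0311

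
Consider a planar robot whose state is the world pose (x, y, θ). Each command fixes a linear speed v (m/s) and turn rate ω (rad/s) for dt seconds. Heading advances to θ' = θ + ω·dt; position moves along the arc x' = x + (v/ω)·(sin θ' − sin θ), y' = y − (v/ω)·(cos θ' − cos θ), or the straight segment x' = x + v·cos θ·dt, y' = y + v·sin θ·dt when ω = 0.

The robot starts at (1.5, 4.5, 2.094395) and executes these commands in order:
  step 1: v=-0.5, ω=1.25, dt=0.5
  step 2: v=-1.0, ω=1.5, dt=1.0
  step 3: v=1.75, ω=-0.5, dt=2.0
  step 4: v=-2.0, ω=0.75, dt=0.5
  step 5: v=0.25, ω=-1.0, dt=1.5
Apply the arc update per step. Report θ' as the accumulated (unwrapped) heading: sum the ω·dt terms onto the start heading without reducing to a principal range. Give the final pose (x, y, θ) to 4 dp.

(0.3653, 3.1552, 2.0944)

step 1: θ'=2.7194 (R=-0.4000) → pose (1.6825, 4.3351, 2.7194)
step 2: θ'=4.2194 (R=-0.6667) → pose (2.5430, 4.6277, 4.2194)
step 3: θ'=3.2194 (R=-3.5000) → pose (-0.2682, 2.7948, 3.2194)
step 4: θ'=3.5944 (R=-2.6667) → pose (0.6911, 3.0554, 3.5944)
step 5: θ'=2.0944 (R=-0.2500) → pose (0.3653, 3.1552, 2.0944)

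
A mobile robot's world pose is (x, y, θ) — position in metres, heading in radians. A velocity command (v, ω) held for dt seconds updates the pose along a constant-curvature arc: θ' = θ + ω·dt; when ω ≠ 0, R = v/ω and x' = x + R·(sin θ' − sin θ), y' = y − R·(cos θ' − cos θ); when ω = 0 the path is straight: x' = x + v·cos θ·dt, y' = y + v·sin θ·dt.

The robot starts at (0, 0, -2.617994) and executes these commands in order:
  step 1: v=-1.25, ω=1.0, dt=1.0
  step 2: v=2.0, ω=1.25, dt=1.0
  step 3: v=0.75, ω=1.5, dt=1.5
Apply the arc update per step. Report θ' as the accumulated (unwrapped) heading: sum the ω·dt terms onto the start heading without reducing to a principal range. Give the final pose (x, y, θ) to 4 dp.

step 1: θ'=-1.6180 (R=-1.2500) → pose (0.6236, 1.0236, -1.6180)
step 2: θ'=-0.3680 (R=1.6000) → pose (1.6462, -0.5448, -0.3680)
step 3: θ'=1.8820 (R=0.5000) → pose (2.3021, 0.0748, 1.8820)

(2.3021, 0.0748, 1.8820)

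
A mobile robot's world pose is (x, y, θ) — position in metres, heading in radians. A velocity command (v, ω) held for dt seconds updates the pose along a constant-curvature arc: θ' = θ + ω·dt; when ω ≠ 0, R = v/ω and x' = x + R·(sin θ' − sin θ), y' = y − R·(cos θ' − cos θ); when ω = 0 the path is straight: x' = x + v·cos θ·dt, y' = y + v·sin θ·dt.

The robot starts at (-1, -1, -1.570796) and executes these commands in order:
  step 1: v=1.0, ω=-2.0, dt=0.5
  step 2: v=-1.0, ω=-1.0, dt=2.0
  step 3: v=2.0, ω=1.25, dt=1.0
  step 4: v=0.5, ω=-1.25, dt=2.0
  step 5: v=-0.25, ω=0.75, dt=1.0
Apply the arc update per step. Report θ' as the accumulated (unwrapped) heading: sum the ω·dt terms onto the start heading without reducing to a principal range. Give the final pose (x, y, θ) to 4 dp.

(-1.2689, -0.2023, -5.0708)

step 1: θ'=-2.5708 (R=-0.5000) → pose (-1.2298, -1.4207, -2.5708)
step 2: θ'=-4.5708 (R=1.0000) → pose (0.3004, -2.1211, -4.5708)
step 3: θ'=-3.3208 (R=1.6000) → pose (-0.9983, -0.7725, -3.3208)
step 4: θ'=-5.8208 (R=-0.4000) → pose (-1.1055, -0.0209, -5.8208)
step 5: θ'=-5.0708 (R=-0.3333) → pose (-1.2689, -0.2023, -5.0708)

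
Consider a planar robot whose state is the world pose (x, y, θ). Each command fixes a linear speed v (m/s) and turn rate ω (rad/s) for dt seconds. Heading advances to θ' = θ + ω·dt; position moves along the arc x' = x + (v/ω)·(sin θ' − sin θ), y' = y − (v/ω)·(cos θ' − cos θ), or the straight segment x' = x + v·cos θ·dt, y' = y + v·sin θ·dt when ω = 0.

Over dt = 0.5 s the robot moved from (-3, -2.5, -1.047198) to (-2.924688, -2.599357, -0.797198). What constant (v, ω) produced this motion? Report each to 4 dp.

Δθ = -0.797198 − -1.047198 = 0.250000
ω = Δθ/dt = 0.250000/0.5 = 0.5000
R = −Δy/(cos θ' − cos θ) = 0.5000
v = R·ω = 0.5000·0.5000 = 0.2500

v = 0.2500, ω = 0.5000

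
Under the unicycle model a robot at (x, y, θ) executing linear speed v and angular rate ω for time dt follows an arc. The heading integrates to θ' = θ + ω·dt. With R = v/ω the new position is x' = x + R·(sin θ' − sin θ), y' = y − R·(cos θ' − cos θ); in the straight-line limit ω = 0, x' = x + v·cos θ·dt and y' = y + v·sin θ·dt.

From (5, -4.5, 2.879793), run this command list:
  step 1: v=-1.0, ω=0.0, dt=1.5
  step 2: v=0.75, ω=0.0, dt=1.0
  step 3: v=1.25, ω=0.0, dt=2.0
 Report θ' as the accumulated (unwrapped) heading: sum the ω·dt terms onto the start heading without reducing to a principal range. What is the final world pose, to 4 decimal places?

(3.3096, -4.0471, 2.8798)

step 1: θ'=2.8798 (straight) → pose (6.4489, -4.8882, 2.8798)
step 2: θ'=2.8798 (straight) → pose (5.7244, -4.6941, 2.8798)
step 3: θ'=2.8798 (straight) → pose (3.3096, -4.0471, 2.8798)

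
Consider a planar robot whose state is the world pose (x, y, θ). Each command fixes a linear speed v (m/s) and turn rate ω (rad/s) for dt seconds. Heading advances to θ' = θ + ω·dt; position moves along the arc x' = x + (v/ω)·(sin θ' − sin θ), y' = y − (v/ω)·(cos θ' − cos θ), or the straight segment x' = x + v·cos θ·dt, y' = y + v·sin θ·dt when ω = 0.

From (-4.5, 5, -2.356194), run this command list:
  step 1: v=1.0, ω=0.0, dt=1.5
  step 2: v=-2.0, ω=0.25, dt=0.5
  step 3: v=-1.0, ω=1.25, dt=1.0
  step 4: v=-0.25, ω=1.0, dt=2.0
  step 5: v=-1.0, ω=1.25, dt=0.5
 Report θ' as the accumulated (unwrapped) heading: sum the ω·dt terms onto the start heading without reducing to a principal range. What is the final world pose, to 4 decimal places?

(-5.4037, 5.1385, 1.6438)

step 1: θ'=-2.3562 (straight) → pose (-5.5607, 3.9393, -2.3562)
step 2: θ'=-2.2312 (R=-8.0000) → pose (-4.8995, 4.6887, -2.2312)
step 3: θ'=-0.9812 (R=-0.8000) → pose (-4.8664, 5.6243, -0.9812)
step 4: θ'=1.0188 (R=-0.2500) → pose (-5.2871, 5.6164, 1.0188)
step 5: θ'=1.6438 (R=-0.8000) → pose (-5.4037, 5.1385, 1.6438)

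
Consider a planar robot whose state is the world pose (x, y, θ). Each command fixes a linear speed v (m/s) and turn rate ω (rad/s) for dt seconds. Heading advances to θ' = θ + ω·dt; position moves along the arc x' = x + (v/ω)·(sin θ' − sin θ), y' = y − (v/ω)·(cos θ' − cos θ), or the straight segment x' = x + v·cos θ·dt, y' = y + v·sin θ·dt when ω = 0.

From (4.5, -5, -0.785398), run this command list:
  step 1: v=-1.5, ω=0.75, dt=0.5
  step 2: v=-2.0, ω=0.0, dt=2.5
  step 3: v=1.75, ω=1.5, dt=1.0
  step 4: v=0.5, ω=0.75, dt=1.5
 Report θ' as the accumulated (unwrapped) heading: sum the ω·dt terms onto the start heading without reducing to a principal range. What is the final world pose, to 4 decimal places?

step 1: θ'=-0.4104 (R=-2.0000) → pose (3.8837, -4.5803, -0.4104)
step 2: θ'=-0.4104 (straight) → pose (-0.7011, -2.5854, -0.4104)
step 3: θ'=1.0896 (R=1.1667) → pose (0.7986, -2.0556, 1.0896)
step 4: θ'=2.2146 (R=0.6667) → pose (0.7408, -1.3469, 2.2146)

(0.7408, -1.3469, 2.2146)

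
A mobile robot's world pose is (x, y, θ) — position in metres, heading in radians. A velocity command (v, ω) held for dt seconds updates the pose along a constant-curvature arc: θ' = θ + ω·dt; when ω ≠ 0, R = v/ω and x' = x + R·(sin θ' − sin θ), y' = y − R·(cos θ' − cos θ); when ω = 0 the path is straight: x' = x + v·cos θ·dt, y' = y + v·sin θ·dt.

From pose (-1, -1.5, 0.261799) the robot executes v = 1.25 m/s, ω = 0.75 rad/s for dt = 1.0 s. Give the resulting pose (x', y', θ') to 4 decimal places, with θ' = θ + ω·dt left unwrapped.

(-0.0184, -0.7740, 1.0118)

θ' = 0.2618 + 0.75·1.0 = 1.0118
R = v/ω = 1.25/0.75 = 1.6667
x' = -1 + 1.6667·(sin 1.0118 − sin 0.2618) = -0.0184
y' = -1.5 − 1.6667·(cos 1.0118 − cos 0.2618) = -0.7740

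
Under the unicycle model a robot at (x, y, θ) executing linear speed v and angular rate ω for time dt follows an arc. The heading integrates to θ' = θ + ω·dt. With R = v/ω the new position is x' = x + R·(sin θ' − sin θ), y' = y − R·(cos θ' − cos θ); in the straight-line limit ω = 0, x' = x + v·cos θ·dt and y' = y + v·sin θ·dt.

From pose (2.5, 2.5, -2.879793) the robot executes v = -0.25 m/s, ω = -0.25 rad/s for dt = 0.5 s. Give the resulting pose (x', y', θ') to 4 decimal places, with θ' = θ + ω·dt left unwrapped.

(2.6224, 2.5247, -3.0048)

θ' = -2.8798 + -0.25·0.5 = -3.0048
R = v/ω = -0.25/-0.25 = 1.0000
x' = 2.5 + 1.0000·(sin -3.0048 − sin -2.8798) = 2.6224
y' = 2.5 − 1.0000·(cos -3.0048 − cos -2.8798) = 2.5247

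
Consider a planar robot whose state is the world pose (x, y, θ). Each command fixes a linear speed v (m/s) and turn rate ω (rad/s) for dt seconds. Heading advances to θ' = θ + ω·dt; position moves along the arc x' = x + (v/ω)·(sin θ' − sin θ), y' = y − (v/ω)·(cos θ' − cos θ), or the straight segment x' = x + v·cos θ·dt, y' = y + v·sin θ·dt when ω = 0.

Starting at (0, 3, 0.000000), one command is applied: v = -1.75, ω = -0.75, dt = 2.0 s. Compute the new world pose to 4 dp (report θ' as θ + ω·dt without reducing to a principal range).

(-2.3275, 5.1683, -1.5000)

θ' = 0.0000 + -0.75·2.0 = -1.5000
R = v/ω = -1.75/-0.75 = 2.3333
x' = 0 + 2.3333·(sin -1.5000 − sin 0.0000) = -2.3275
y' = 3 − 2.3333·(cos -1.5000 − cos 0.0000) = 5.1683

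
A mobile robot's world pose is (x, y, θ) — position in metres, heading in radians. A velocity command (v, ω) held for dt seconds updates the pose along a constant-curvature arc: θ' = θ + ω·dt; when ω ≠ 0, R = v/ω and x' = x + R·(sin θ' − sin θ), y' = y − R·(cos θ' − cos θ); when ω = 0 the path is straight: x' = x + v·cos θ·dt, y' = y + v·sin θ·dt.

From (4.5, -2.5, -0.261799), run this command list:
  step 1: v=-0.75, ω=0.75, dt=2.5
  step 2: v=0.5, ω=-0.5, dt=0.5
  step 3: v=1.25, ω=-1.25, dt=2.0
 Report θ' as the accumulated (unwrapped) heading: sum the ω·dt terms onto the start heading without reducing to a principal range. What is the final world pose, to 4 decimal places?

(5.1485, -3.0454, -1.1368)

step 1: θ'=1.6132 (R=-1.0000) → pose (3.2421, -3.5083, 1.6132)
step 2: θ'=1.3632 (R=-1.0000) → pose (3.2627, -3.2598, 1.3632)
step 3: θ'=-1.1368 (R=-1.0000) → pose (5.1485, -3.0454, -1.1368)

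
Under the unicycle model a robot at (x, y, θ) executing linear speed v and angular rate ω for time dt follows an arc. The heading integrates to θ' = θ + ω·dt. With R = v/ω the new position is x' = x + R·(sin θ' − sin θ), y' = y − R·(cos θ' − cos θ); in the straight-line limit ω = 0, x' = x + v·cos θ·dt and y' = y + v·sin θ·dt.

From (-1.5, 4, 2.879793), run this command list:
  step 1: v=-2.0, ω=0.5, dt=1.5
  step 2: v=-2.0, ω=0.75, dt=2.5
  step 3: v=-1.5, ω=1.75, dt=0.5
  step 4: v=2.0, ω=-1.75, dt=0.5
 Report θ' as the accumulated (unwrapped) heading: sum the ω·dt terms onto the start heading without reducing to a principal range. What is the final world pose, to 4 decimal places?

(2.2612, 8.5040, 5.5048)

step 1: θ'=3.6298 (R=-4.0000) → pose (1.4114, 4.3310, 3.6298)
step 2: θ'=5.5048 (R=-2.6667) → pose (2.0330, 8.5849, 5.5048)
step 3: θ'=6.3798 (R=-0.8571) → pose (1.3485, 8.8277, 6.3798)
step 4: θ'=5.5048 (R=-1.1429) → pose (2.2612, 8.5040, 5.5048)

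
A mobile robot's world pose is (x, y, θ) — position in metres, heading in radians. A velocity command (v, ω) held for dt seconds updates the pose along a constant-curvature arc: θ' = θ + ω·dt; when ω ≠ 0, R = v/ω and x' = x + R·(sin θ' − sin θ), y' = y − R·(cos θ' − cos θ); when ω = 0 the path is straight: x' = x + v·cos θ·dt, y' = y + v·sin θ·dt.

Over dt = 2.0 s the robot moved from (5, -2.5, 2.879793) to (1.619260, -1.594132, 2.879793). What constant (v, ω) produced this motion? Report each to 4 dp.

v = 1.7500, ω = 0.0000

Δθ = 2.879793 − 2.879793 = 0.000000
ω = Δθ/dt = 0.000000/2.0 = 0.0000
ω = 0 → v = (Δx·cos θ + Δy·sin θ)/dt = 1.7500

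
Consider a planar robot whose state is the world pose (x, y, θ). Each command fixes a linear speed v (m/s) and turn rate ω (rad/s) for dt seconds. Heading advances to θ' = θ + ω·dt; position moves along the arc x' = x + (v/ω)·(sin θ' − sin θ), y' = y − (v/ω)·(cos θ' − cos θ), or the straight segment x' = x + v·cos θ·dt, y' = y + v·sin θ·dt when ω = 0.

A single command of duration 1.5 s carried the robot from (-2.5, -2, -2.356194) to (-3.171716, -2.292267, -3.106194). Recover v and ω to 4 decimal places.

Δθ = -3.106194 − -2.356194 = -0.750000
ω = Δθ/dt = -0.750000/1.5 = -0.5000
R = Δx/(sin θ' − sin θ) = -1.0000
v = R·ω = -1.0000·-0.5000 = 0.5000

v = 0.5000, ω = -0.5000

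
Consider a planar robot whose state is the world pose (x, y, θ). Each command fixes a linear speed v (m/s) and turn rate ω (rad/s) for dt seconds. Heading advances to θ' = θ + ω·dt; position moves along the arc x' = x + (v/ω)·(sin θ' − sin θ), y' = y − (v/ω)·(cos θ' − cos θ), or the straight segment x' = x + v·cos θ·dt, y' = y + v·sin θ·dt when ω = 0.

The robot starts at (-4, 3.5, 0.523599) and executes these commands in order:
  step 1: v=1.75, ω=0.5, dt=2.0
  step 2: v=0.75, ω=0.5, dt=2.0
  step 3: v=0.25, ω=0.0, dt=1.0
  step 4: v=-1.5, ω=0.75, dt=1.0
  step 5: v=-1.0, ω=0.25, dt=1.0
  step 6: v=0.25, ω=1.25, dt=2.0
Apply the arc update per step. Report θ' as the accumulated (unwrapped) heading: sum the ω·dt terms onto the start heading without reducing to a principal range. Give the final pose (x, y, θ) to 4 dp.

step 1: θ'=1.5236 (R=3.5000) → pose (-2.2539, 6.3660, 1.5236)
step 2: θ'=2.5236 (R=1.5000) → pose (-2.8831, 7.6593, 2.5236)
step 3: θ'=2.5236 (straight) → pose (-3.0869, 7.8041, 2.5236)
step 4: θ'=3.2736 (R=-2.0000) → pose (-1.6648, 7.4516, 3.2736)
step 5: θ'=3.5236 (R=-4.0000) → pose (-0.7002, 7.7052, 3.5236)
step 6: θ'=6.0236 (R=0.2000) → pose (-0.6770, 7.3263, 6.0236)

(-0.6770, 7.3263, 6.0236)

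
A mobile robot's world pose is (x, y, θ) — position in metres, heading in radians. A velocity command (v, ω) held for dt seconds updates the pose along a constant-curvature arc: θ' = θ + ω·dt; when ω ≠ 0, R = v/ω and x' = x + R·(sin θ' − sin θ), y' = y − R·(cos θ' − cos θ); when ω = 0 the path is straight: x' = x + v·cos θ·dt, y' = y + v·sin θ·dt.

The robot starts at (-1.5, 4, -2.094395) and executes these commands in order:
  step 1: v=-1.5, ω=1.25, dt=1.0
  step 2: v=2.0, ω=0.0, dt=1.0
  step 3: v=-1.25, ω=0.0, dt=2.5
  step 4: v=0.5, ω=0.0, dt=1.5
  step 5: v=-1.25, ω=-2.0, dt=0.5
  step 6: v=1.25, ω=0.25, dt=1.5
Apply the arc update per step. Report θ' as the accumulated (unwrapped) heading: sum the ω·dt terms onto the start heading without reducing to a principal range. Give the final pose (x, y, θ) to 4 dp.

step 1: θ'=-0.8444 (R=-1.2000) → pose (-1.6421, 5.3970, -0.8444)
step 2: θ'=-0.8444 (straight) → pose (-0.3138, 3.9019, -0.8444)
step 3: θ'=-0.8444 (straight) → pose (-2.3894, 6.2380, -0.8444)
step 4: θ'=-0.8444 (straight) → pose (-1.8912, 5.6774, -0.8444)
step 5: θ'=-1.8444 (R=0.6250) → pose (-2.0257, 6.2613, -1.8444)
step 6: θ'=-1.4694 (R=5.0000) → pose (-2.1860, 4.4042, -1.4694)

(-2.1860, 4.4042, -1.4694)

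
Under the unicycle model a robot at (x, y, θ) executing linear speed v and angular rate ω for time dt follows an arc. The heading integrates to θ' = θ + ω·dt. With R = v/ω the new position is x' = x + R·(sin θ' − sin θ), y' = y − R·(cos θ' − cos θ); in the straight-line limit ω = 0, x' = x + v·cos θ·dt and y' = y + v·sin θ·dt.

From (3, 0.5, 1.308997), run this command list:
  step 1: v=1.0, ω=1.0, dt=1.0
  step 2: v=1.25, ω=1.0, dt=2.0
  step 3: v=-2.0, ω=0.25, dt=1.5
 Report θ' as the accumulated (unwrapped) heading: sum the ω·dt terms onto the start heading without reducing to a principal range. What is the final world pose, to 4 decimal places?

(1.3384, 3.9945, 4.6840)

step 1: θ'=2.3090 (R=1.0000) → pose (2.7738, 1.4318, 2.3090)
step 2: θ'=4.3090 (R=1.2500) → pose (0.6995, 1.0813, 4.3090)
step 3: θ'=4.6840 (R=-8.0000) → pose (1.3384, 3.9945, 4.6840)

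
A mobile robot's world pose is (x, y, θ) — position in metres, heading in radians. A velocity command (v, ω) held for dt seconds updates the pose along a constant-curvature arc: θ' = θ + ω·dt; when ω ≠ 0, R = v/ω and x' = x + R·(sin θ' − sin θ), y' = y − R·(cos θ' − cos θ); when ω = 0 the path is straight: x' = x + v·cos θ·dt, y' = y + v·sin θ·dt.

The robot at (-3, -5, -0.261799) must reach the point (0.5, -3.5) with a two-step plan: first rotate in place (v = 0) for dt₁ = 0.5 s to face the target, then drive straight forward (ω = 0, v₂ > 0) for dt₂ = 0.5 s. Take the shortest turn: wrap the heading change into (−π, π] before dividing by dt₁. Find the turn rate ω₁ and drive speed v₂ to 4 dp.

heading to target = atan2(-3.5−-5, 0.5−-3) = 0.4049
Δθ = wrap(0.4049 − -0.2618) = 0.6667; ω₁ = Δθ/dt₁ = 1.3334
distance = √((0.5−-3)² + (-3.5−-5)²) = 3.8079; v₂ = distance/dt₂ = 7.6158

ω₁ = 1.3334, v₂ = 7.6158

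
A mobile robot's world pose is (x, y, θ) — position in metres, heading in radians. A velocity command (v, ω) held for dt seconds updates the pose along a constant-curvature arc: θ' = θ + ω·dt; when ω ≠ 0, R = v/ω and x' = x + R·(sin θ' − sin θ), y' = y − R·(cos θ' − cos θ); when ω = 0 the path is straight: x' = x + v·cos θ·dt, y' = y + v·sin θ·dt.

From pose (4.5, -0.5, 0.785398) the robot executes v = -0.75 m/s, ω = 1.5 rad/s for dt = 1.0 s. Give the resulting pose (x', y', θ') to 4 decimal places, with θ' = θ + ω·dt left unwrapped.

θ' = 0.7854 + 1.5·1.0 = 2.2854
R = v/ω = -0.75/1.5 = -0.5000
x' = 4.5 + -0.5000·(sin 2.2854 − sin 0.7854) = 4.4759
y' = -0.5 − -0.5000·(cos 2.2854 − cos 0.7854) = -1.1812

(4.4759, -1.1812, 2.2854)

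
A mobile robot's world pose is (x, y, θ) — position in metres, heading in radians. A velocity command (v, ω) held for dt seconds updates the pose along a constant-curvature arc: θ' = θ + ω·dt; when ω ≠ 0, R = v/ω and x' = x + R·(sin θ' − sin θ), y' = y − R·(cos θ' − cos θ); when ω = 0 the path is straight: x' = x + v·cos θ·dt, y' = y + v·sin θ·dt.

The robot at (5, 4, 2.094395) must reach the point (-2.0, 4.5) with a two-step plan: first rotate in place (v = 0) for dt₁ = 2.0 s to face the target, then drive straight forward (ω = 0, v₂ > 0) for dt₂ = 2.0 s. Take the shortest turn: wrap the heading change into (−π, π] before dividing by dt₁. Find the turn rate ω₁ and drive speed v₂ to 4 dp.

heading to target = atan2(4.5−4, -2−5) = 3.0703
Δθ = wrap(3.0703 − 2.0944) = 0.9759; ω₁ = Δθ/dt₁ = 0.4879
distance = √((-2−5)² + (4.5−4)²) = 7.0178; v₂ = distance/dt₂ = 3.5089

ω₁ = 0.4879, v₂ = 3.5089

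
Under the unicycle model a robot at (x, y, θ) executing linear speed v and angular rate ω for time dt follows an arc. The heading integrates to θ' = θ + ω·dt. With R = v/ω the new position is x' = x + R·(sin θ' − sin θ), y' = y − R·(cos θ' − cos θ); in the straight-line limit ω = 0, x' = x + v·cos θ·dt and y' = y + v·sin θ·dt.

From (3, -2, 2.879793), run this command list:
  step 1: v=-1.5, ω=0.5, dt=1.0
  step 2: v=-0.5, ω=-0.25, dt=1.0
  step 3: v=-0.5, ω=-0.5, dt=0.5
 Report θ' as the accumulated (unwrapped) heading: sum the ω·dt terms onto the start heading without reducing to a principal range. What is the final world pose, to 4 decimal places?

step 1: θ'=3.3798 (R=-3.0000) → pose (4.4843, -2.0175, 3.3798)
step 2: θ'=3.1298 (R=2.0000) → pose (4.9798, -1.9612, 3.1298)
step 3: θ'=2.8798 (R=1.0000) → pose (5.2268, -1.9952, 2.8798)

(5.2268, -1.9952, 2.8798)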